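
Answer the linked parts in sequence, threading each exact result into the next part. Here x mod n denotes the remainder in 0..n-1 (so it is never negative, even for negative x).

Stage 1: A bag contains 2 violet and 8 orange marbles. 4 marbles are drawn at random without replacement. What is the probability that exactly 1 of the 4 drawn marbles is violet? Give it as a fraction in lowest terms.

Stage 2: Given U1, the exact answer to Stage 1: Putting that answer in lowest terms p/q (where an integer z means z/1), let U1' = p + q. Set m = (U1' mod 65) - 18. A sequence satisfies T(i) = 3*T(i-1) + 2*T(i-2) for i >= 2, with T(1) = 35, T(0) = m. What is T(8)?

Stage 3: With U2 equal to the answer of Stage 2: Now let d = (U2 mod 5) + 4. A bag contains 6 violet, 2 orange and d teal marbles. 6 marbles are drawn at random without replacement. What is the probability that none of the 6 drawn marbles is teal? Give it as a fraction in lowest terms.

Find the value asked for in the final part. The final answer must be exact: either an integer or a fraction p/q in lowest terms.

1/33

Stage 1: total draws C(10,4) = 210; favorable C(2,1)*C(8,3) = 112; P = 8/15; answer 8/15
Stage 2: U1 = 8/15; threaded value p + q = 23; m = 5; T(2) = 3*(35) + 2*(5) = 115; iterating: T(2)=115, T(3)=415, T(4)=1475, T(5)=5255, T(6)=18715, T(7)=66655, T(8)=237395; answer 237395
Stage 3: U2 = 237395; d = 4; total draws C(12,6) = 924; favorable C(8,6) = 28; P = 1/33; answer 1/33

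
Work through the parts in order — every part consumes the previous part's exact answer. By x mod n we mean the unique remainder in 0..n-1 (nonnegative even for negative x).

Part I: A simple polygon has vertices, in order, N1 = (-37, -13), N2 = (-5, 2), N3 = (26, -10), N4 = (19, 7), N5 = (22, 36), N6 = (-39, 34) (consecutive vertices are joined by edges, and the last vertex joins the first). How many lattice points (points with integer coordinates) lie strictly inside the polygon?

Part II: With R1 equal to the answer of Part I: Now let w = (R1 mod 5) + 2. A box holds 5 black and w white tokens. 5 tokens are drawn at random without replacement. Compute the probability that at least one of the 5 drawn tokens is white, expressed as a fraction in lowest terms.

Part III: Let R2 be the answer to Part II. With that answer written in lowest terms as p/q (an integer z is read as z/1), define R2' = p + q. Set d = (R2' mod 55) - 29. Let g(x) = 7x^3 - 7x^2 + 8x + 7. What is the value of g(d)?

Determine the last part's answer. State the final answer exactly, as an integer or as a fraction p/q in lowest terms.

51

Part I: cross terms: (-37*2 - -5*-13)=-139, (-5*-10 - 26*2)=-2, (26*7 - 19*-10)=372, (19*36 - 22*7)=530, (22*34 - -39*36)=2152, (-39*-13 - -37*34)=1765; twice the area = |4678| = 4678; area = 2339; boundary points = 1 + 1 + 1 + 1 + 1 + 1 = 6; strictly interior points = area - boundary/2 + 1 = 2337; answer 2337
Part II: R1 = 2337; w = 4; total draws C(9,5) = 126; complement C(5,5) = 1; favorable 126 - 1 = 125; P = 125/126; answer 125/126
Part III: R2 = 125/126; threaded value p + q = 251; d = 2; 7*(2)^3 - 7*(2)^2 + 8*(2)^1 + 7 = (56) + (-28) + (16) + (7) = 51; answer 51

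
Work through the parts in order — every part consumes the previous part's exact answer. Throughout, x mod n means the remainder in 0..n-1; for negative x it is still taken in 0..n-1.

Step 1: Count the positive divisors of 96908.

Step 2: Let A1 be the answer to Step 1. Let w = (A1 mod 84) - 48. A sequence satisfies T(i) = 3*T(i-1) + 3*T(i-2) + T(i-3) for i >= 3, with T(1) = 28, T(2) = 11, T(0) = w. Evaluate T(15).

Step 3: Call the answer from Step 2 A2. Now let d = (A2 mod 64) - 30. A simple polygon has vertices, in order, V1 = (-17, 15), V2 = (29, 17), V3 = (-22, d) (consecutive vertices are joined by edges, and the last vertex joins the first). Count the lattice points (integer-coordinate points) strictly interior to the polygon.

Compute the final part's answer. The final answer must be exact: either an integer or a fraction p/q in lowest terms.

Step 1: 96908 = 2^2 * 7 * 3461; number of divisors = (2+1) * (1+1) * (1+1) = 12; answer 12
Step 2: A1 = 12; w = -36; T(3) = 3*(11) + 3*(28) + 1*(-36) = 81; iterating: T(3)=81, T(4)=304, T(5)=1166, T(6)=4491, T(7)=17275, T(8)=66464, T(9)=255708, T(10)=983791, T(11)=3784961, T(12)=14561964, T(13)=56024566, T(14)=215544551, T(15)=829269315; answer 829269315
Step 3: A2 = 829269315; d = -27; cross terms: (-17*17 - 29*15)=-724, (29*-27 - -22*17)=-409, (-22*15 - -17*-27)=-789; twice the area = |-1922| = 1922; area = 961; boundary points = 2 + 1 + 1 = 4; strictly interior points = area - boundary/2 + 1 = 960; answer 960

960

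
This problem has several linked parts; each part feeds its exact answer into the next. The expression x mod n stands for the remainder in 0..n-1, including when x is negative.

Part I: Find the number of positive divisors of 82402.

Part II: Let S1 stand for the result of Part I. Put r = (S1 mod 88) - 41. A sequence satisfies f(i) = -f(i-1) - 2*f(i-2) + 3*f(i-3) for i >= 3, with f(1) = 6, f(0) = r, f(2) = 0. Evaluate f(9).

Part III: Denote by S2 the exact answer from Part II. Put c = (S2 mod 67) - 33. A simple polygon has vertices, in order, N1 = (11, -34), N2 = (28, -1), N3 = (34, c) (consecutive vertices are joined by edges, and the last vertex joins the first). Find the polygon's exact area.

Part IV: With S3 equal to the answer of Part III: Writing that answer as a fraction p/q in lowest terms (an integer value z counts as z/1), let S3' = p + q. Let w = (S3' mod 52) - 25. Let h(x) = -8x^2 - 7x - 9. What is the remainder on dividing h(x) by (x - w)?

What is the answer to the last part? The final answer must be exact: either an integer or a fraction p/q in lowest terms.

-244

Part I: 82402 = 2 * 41201; number of divisors = (1+1) * (1+1) = 4; answer 4
Part II: S1 = 4; r = -37; f(3) = -1*(0) - 2*(6) + 3*(-37) = -123; iterating: f(3)=-123, f(4)=141, f(5)=105, f(6)=-756, f(7)=969, f(8)=858, f(9)=-5064; answer -5064
Part III: S2 = -5064; c = -5; cross terms: (11*-1 - 28*-34)=941, (28*-5 - 34*-1)=-106, (34*-34 - 11*-5)=-1101; twice the area = |-266| = 266; area = 133; answer 133
Part IV: S3 = 133; threaded value p + q = 134; w = 5; remainder = value at the root: -8*(5)^2 - 7*(5)^1 - 9 = (-200) + (-35) + (-9) = -244; answer -244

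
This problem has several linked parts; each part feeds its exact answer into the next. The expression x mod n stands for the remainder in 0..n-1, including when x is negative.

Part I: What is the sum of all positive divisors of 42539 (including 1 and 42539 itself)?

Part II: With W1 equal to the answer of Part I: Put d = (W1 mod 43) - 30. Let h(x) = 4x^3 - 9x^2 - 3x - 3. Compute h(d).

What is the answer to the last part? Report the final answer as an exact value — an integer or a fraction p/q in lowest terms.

Part I: 42539 = 7 * 59 * 103; sigma = (1 + 7) * (1 + 59) * (1 + 103) = 8 * 60 * 104 = 49920; answer 49920
Part II: W1 = 49920; d = 10; 4*(10)^3 - 9*(10)^2 - 3*(10)^1 - 3 = (4000) + (-900) + (-30) + (-3) = 3067; answer 3067

3067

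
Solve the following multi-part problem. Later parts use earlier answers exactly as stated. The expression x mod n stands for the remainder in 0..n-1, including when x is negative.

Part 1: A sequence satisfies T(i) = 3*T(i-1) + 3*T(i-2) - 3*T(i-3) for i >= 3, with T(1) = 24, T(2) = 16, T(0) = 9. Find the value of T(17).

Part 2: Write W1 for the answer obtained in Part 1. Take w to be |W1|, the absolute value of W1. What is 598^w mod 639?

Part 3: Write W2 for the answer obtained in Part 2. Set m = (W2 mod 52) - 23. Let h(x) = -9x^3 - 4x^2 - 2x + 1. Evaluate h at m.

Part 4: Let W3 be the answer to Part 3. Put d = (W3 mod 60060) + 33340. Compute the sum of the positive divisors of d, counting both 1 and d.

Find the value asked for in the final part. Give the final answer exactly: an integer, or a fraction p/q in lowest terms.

206304

Part 1: T(3) = 3*(16) + 3*(24) - 3*(9) = 93; iterating: T(3)=93, T(4)=255, T(5)=996, T(6)=3474, T(7)=12645, T(8)=45369, T(9)=163620, T(10)=589032, T(11)=2121849, T(12)=7641783, T(13)=27523800, T(14)=99131202, T(15)=357039657, T(16)=1285941177, T(17)=4631548896; answer 4631548896
Part 2: W1 = 4631548896; w = 4631548896; squarings mod 639: 598^1=598, 598^2=403, 598^4=103, 598^8=385, 598^16=616, 598^32=529, 598^64=598, 598^128=403, 598^256=103, 598^512=385, 598^1024=616, 598^2048=529, 598^4096=598, 598^8192=403, 598^16384=103, 598^32768=385, 598^65536=616, 598^131072=529, 598^262144=598, 598^524288=403, 598^1048576=103, 598^2097152=385, 598^4194304=616, 598^8388608=529, 598^16777216=598, 598^33554432=403, 598^67108864=103, 598^134217728=385, 598^268435456=616, 598^536870912=529, 598^1073741824=598, 598^2147483648=403, 598^4294967296=103; 598^4631548896 = 598^32 * 598^64 * 598^128 * 598^256 * 598^512 * 598^4096 * 598^16384 * 598^32768 * 598^65536 * 598^131072 * 598^262144 * 598^524288 * 598^67108864 * 598^268435456 * 598^4294967296 = 190 (mod 639); answer 190
Part 3: W2 = 190; m = 11; -9*(11)^3 - 4*(11)^2 - 2*(11)^1 + 1 = (-11979) + (-484) + (-22) + (1) = -12484; answer -12484
Part 4: W3 = -12484; d = 80916; 80916 = 2^2 * 3 * 11 * 613; sigma = (1 + 2 + 4) * (1 + 3) * (1 + 11) * (1 + 613) = 7 * 4 * 12 * 614 = 206304; answer 206304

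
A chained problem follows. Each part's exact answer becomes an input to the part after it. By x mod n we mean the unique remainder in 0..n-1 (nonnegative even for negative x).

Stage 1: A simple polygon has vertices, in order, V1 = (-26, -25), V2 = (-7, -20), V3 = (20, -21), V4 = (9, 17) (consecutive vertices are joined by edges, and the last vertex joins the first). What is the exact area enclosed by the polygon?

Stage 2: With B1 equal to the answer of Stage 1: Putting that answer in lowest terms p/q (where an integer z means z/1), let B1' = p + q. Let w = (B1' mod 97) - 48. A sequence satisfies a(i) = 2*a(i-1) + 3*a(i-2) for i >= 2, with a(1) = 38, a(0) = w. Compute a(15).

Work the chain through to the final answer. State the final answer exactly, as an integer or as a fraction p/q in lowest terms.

121965722

Stage 1: cross terms: (-26*-20 - -7*-25)=345, (-7*-21 - 20*-20)=547, (20*17 - 9*-21)=529, (9*-25 - -26*17)=217; twice the area = |1638| = 1638; area = 819; answer 819
Stage 2: B1 = 819; threaded value p + q = 820; w = -4; a(2) = 2*(38) + 3*(-4) = 64; iterating: a(2)=64, a(3)=242, a(4)=676, a(5)=2078, a(6)=6184, a(7)=18602, a(8)=55756, a(9)=167318, a(10)=501904, a(11)=1505762, a(12)=4517236, a(13)=13551758, a(14)=40655224, a(15)=121965722; answer 121965722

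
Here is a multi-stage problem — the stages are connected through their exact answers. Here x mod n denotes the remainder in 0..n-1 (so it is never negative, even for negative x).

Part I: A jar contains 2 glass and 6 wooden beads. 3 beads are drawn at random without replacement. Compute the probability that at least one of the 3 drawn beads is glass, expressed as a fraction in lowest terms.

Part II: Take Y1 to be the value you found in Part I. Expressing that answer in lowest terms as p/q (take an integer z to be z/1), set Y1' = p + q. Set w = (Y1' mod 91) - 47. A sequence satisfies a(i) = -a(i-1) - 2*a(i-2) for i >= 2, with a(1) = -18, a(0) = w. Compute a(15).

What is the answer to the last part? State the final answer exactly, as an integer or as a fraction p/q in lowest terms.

Part I: total draws C(8,3) = 56; complement C(6,3) = 20; favorable 56 - 20 = 36; P = 9/14; answer 9/14
Part II: Y1 = 9/14; threaded value p + q = 23; w = -24; a(2) = -1*(-18) - 2*(-24) = 66; iterating: a(2)=66, a(3)=-30, a(4)=-102, a(5)=162, a(6)=42, a(7)=-366, a(8)=282, a(9)=450, a(10)=-1014, a(11)=114, a(12)=1914, a(13)=-2142, a(14)=-1686, a(15)=5970; answer 5970

5970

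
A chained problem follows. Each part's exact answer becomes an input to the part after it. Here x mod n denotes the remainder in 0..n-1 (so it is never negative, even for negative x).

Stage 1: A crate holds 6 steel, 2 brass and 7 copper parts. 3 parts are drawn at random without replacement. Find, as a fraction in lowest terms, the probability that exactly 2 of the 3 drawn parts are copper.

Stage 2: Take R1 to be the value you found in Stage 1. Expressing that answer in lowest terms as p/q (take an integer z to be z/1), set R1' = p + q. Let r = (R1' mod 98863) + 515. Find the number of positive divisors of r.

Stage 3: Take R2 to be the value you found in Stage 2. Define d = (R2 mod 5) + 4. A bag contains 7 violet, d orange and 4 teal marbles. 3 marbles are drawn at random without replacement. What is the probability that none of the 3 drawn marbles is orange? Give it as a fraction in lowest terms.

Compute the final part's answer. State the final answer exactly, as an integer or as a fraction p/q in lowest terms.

33/112

Stage 1: total draws C(15,3) = 455; favorable C(7,2)*C(8,1) = 168; P = 24/65; answer 24/65
Stage 2: R1 = 24/65; threaded value p + q = 89; r = 604; 604 = 2^2 * 151; number of divisors = (2+1) * (1+1) = 6; answer 6
Stage 3: R2 = 6; d = 5; total draws C(16,3) = 560; favorable C(11,3) = 165; P = 33/112; answer 33/112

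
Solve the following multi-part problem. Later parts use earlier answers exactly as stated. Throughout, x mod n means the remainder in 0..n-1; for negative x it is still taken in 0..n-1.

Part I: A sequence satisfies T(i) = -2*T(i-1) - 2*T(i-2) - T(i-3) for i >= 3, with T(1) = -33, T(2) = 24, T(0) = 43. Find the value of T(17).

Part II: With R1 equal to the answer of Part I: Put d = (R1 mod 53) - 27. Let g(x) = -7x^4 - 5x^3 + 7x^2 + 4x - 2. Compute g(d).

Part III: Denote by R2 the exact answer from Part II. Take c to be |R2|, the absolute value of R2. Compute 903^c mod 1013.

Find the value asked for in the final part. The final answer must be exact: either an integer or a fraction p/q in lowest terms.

167

Part I: T(3) = -2*(24) - 2*(-33) - 1*(43) = -25; iterating: T(3)=-25, T(4)=35, T(5)=-44, T(6)=43, T(7)=-33, T(8)=24, T(9)=-25, T(10)=35, T(11)=-44, T(12)=43, T(13)=-33, T(14)=24, T(15)=-25, T(16)=35, T(17)=-44; answer -44
Part II: R1 = -44; d = -18; -7*(-18)^4 - 5*(-18)^3 + 7*(-18)^2 + 4*(-18)^1 - 2 = (-734832) + (29160) + (2268) + (-72) + (-2) = -703478; answer -703478
Part III: R2 = -703478; c = 703478; squarings mod 1013: 903^1=903, 903^2=957, 903^4=97, 903^8=292, 903^16=172, 903^32=207, 903^64=303, 903^128=639, 903^256=82, 903^512=646, 903^1024=973, 903^2048=587, 903^4096=149, 903^8192=928, 903^16384=134, 903^32768=735, 903^65536=296, 903^131072=498, 903^262144=832, 903^524288=345; 903^703478 = 903^2 * 903^4 * 903^16 * 903^32 * 903^64 * 903^128 * 903^256 * 903^512 * 903^2048 * 903^4096 * 903^8192 * 903^32768 * 903^131072 * 903^524288 = 167 (mod 1013); answer 167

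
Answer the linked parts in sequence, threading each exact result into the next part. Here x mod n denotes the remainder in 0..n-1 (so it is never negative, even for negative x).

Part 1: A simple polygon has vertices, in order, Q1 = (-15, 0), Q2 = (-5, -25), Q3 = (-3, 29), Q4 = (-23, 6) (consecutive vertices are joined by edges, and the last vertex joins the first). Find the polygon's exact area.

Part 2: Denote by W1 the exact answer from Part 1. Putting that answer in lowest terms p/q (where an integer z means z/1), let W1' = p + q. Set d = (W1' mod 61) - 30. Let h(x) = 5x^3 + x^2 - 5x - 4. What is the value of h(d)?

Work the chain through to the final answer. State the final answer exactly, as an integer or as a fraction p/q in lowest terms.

Part 1: cross terms: (-15*-25 - -5*0)=375, (-5*29 - -3*-25)=-220, (-3*6 - -23*29)=649, (-23*0 - -15*6)=90; twice the area = |894| = 894; area = 447; answer 447
Part 2: W1 = 447; threaded value p + q = 448; d = -9; 5*(-9)^3 + 1*(-9)^2 - 5*(-9)^1 - 4 = (-3645) + (81) + (45) + (-4) = -3523; answer -3523

-3523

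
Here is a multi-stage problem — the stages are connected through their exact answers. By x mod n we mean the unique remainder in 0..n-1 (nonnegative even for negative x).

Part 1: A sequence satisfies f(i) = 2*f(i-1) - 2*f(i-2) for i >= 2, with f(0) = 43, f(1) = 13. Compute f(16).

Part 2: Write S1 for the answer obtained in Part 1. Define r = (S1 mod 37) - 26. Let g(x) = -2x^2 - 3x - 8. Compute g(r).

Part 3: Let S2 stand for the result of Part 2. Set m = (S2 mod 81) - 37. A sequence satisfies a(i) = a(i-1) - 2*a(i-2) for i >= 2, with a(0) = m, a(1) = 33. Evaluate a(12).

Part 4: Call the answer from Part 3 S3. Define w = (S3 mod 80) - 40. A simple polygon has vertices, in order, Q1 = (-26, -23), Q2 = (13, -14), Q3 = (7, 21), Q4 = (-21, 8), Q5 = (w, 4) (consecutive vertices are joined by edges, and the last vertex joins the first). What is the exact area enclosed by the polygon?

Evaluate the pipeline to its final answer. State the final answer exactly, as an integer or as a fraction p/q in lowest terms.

698

Part 1: f(2) = 2*(13) - 2*(43) = -60; iterating: f(2)=-60, f(3)=-146, f(4)=-172, f(5)=-52, f(6)=240, f(7)=584, f(8)=688, f(9)=208, f(10)=-960, f(11)=-2336, f(12)=-2752, f(13)=-832, f(14)=3840, f(15)=9344, f(16)=11008; answer 11008
Part 2: S1 = 11008; r = -7; -2*(-7)^2 - 3*(-7)^1 - 8 = (-98) + (21) + (-8) = -85; answer -85
Part 3: S2 = -85; m = 40; a(2) = 1*(33) - 2*(40) = -47; iterating: a(2)=-47, a(3)=-113, a(4)=-19, a(5)=207, a(6)=245, a(7)=-169, a(8)=-659, a(9)=-321, a(10)=997, a(11)=1639, a(12)=-355; answer -355
Part 4: S3 = -355; w = 5; cross terms: (-26*-14 - 13*-23)=663, (13*21 - 7*-14)=371, (7*8 - -21*21)=497, (-21*4 - 5*8)=-124, (5*-23 - -26*4)=-11; twice the area = |1396| = 1396; area = 698; answer 698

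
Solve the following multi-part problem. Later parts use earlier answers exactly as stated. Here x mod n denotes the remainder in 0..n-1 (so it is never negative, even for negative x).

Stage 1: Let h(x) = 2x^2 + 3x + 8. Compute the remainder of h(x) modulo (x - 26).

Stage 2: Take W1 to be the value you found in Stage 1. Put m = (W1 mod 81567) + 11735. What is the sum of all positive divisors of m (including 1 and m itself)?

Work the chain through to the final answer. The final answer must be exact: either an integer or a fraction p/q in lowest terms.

Stage 1: remainder = value at the root: 2*(26)^2 + 3*(26)^1 + 8 = (1352) + (78) + (8) = 1438; answer 1438
Stage 2: W1 = 1438; m = 13173; 13173 = 3 * 4391; sigma = (1 + 3) * (1 + 4391) = 4 * 4392 = 17568; answer 17568

17568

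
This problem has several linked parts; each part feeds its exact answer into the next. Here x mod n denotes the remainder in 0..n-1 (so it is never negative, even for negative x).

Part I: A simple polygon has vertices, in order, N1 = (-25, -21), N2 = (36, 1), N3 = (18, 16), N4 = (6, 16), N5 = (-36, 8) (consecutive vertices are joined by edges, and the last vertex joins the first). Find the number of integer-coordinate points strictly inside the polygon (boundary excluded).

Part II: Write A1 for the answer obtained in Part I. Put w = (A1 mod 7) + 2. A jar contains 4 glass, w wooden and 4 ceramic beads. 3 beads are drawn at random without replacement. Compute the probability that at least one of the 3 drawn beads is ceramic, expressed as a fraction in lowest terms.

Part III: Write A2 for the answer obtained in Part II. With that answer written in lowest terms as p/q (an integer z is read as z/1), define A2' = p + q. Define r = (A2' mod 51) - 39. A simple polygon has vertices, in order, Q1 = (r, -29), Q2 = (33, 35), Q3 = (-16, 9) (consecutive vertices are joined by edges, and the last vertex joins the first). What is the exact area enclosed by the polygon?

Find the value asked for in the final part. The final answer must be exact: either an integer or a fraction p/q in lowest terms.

Part I: cross terms: (-25*1 - 36*-21)=731, (36*16 - 18*1)=558, (18*16 - 6*16)=192, (6*8 - -36*16)=624, (-36*-21 - -25*8)=956; twice the area = |3061| = 3061; area = 3061/2; boundary points = 1 + 3 + 12 + 2 + 1 = 19; strictly interior points = area - boundary/2 + 1 = 1522; answer 1522
Part II: A1 = 1522; w = 5; total draws C(13,3) = 286; complement C(9,3) = 84; favorable 286 - 84 = 202; P = 101/143; answer 101/143
Part III: A2 = 101/143; threaded value p + q = 244; r = 1; cross terms: (1*35 - 33*-29)=992, (33*9 - -16*35)=857, (-16*-29 - 1*9)=455; twice the area = |2304| = 2304; area = 1152; answer 1152

1152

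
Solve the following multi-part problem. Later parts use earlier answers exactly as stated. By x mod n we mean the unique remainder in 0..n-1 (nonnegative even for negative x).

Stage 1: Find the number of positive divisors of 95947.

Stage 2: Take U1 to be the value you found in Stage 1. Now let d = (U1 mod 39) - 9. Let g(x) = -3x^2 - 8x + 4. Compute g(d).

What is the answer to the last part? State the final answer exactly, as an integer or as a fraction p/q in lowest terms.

-87

Stage 1: 95947 is prime, so its only divisors are 1 and 95947; count = 2; answer 2
Stage 2: U1 = 2; d = -7; -3*(-7)^2 - 8*(-7)^1 + 4 = (-147) + (56) + (4) = -87; answer -87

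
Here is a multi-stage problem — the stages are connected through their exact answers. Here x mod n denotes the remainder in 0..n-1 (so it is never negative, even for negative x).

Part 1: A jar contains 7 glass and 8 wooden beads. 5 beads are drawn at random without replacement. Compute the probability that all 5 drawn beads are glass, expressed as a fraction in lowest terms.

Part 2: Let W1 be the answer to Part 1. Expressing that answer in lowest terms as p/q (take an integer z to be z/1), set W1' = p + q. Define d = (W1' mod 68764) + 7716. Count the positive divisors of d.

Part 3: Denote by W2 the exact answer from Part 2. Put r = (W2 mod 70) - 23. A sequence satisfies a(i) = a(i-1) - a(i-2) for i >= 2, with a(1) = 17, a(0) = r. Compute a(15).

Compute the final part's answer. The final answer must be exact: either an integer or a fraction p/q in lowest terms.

-1

Part 1: total draws C(15,5) = 3003; favorable C(7,5) = 21; P = 1/143; answer 1/143
Part 2: W1 = 1/143; threaded value p + q = 144; d = 7860; 7860 = 2^2 * 3 * 5 * 131; number of divisors = (2+1) * (1+1) * (1+1) * (1+1) = 24; answer 24
Part 3: W2 = 24; r = 1; a(2) = 1*(17) - 1*(1) = 16; iterating: a(2)=16, a(3)=-1, a(4)=-17, a(5)=-16, a(6)=1, a(7)=17, a(8)=16, a(9)=-1, a(10)=-17, a(11)=-16, a(12)=1, a(13)=17, a(14)=16, a(15)=-1; answer -1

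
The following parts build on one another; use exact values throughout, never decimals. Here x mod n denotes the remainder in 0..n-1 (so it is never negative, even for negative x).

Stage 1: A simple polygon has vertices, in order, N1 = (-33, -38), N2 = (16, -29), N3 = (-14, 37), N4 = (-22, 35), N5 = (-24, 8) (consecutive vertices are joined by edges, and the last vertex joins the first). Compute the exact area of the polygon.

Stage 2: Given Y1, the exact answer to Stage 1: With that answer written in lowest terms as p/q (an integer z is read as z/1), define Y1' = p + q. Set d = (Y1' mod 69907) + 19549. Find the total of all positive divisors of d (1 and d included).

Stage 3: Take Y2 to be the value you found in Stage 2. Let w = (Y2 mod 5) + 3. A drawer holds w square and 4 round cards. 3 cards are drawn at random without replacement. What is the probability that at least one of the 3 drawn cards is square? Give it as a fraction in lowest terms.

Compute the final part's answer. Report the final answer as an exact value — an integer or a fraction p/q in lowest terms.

161/165

Stage 1: cross terms: (-33*-29 - 16*-38)=1565, (16*37 - -14*-29)=186, (-14*35 - -22*37)=324, (-22*8 - -24*35)=664, (-24*-38 - -33*8)=1176; twice the area = |3915| = 3915; area = 3915/2; answer 3915/2
Stage 2: Y1 = 3915/2; threaded value p + q = 3917; d = 23466; 23466 = 2 * 3 * 3911; sigma = (1 + 2) * (1 + 3) * (1 + 3911) = 3 * 4 * 3912 = 46944; answer 46944
Stage 3: Y2 = 46944; w = 7; total draws C(11,3) = 165; complement C(4,3) = 4; favorable 165 - 4 = 161; P = 161/165; answer 161/165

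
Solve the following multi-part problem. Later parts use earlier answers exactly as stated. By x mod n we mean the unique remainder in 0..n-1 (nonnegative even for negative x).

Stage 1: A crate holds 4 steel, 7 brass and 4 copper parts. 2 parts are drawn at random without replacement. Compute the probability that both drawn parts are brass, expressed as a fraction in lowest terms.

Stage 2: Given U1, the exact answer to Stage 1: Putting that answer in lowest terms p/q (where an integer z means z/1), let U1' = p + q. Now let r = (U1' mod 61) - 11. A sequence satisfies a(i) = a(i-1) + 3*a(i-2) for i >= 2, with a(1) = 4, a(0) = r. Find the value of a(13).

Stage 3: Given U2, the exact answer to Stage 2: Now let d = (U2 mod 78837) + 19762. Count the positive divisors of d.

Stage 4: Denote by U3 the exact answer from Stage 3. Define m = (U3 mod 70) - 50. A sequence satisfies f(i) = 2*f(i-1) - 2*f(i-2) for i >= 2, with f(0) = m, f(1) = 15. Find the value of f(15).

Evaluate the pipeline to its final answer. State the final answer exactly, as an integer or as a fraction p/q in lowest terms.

Stage 1: total draws C(15,2) = 105; favorable C(7,2) = 21; P = 1/5; answer 1/5
Stage 2: U1 = 1/5; threaded value p + q = 6; r = -5; a(2) = 1*(4) + 3*(-5) = -11; iterating: a(2)=-11, a(3)=1, a(4)=-32, a(5)=-29, a(6)=-125, a(7)=-212, a(8)=-587, a(9)=-1223, a(10)=-2984, a(11)=-6653, a(12)=-15605, a(13)=-35564; answer -35564
Stage 3: U2 = -35564; d = 63035; 63035 = 5 * 7 * 1801; number of divisors = (1+1) * (1+1) * (1+1) = 8; answer 8
Stage 4: U3 = 8; m = -42; f(2) = 2*(15) - 2*(-42) = 114; iterating: f(2)=114, f(3)=198, f(4)=168, f(5)=-60, f(6)=-456, f(7)=-792, f(8)=-672, f(9)=240, f(10)=1824, f(11)=3168, f(12)=2688, f(13)=-960, f(14)=-7296, f(15)=-12672; answer -12672

-12672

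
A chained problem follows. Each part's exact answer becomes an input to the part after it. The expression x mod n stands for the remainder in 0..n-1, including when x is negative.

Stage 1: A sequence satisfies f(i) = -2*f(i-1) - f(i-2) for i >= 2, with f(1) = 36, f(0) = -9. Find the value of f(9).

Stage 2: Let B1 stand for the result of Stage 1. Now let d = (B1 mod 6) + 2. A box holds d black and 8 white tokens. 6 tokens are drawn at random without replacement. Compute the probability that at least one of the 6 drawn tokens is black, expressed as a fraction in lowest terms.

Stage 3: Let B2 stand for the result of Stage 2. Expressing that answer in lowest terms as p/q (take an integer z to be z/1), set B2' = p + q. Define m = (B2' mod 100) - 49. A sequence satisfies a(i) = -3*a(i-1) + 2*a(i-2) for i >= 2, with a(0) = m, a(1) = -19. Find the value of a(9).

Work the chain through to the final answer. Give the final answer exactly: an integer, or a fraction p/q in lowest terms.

-161179

Stage 1: f(2) = -2*(36) - 1*(-9) = -63; iterating: f(2)=-63, f(3)=90, f(4)=-117, f(5)=144, f(6)=-171, f(7)=198, f(8)=-225, f(9)=252; answer 252
Stage 2: B1 = 252; d = 2; total draws C(10,6) = 210; complement C(8,6) = 28; favorable 210 - 28 = 182; P = 13/15; answer 13/15
Stage 3: B2 = 13/15; threaded value p + q = 28; m = -21; a(2) = -3*(-19) + 2*(-21) = 15; iterating: a(2)=15, a(3)=-83, a(4)=279, a(5)=-1003, a(6)=3567, a(7)=-12707, a(8)=45255, a(9)=-161179; answer -161179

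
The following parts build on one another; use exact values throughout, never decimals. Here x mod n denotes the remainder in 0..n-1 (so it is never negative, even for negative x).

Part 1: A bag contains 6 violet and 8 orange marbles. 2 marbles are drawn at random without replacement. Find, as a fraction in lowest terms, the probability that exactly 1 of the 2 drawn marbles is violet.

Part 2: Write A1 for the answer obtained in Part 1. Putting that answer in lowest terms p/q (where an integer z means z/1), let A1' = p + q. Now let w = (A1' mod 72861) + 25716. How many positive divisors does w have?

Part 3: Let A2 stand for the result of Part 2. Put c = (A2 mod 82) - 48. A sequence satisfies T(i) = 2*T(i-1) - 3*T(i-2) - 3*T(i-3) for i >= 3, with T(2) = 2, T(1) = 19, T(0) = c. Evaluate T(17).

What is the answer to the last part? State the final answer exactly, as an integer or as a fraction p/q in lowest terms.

Part 1: total draws C(14,2) = 91; favorable C(6,1)*C(8,1) = 48; P = 48/91; answer 48/91
Part 2: A1 = 48/91; threaded value p + q = 139; w = 25855; 25855 = 5 * 5171; number of divisors = (1+1) * (1+1) = 4; answer 4
Part 3: A2 = 4; c = -44; T(3) = 2*(2) - 3*(19) - 3*(-44) = 79; iterating: T(3)=79, T(4)=95, T(5)=-53, T(6)=-628, T(7)=-1382, T(8)=-721, T(9)=4588, T(10)=15485, T(11)=19369, T(12)=-21481, T(13)=-147524, T(14)=-288712, T(15)=-70409, T(16)=1167890, T(17)=3413143; answer 3413143

3413143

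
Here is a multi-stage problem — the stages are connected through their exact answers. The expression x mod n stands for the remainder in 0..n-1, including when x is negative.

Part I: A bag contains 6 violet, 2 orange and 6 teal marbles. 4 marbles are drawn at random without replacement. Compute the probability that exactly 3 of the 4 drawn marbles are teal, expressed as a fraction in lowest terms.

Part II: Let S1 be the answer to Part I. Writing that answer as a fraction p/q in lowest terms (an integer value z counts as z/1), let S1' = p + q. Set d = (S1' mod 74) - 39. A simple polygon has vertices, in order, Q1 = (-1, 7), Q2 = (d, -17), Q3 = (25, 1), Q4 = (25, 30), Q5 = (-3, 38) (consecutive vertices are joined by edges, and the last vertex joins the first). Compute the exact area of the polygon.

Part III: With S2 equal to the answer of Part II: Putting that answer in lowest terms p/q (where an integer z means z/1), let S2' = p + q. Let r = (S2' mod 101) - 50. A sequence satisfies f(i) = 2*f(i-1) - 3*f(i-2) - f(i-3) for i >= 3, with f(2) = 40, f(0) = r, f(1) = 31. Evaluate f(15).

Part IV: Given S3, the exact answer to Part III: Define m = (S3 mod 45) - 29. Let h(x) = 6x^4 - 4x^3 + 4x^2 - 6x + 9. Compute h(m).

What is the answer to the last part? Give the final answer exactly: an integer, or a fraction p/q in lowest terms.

29

Part I: total draws C(14,4) = 1001; favorable C(6,3)*C(8,1) = 160; P = 160/1001; answer 160/1001
Part II: S1 = 160/1001; threaded value p + q = 1161; d = 12; cross terms: (-1*-17 - 12*7)=-67, (12*1 - 25*-17)=437, (25*30 - 25*1)=725, (25*38 - -3*30)=1040, (-3*7 - -1*38)=17; twice the area = |2152| = 2152; area = 1076; answer 1076
Part III: S2 = 1076; threaded value p + q = 1077; r = 17; f(3) = 2*(40) - 3*(31) - 1*(17) = -30; iterating: f(3)=-30, f(4)=-211, f(5)=-372, f(6)=-81, f(7)=1165, f(8)=2945, f(9)=2476, f(10)=-5048, f(11)=-20469, f(12)=-28270, f(13)=9915, f(14)=125109, f(15)=248743; answer 248743
Part IV: S3 = 248743; m = -1; 6*(-1)^4 - 4*(-1)^3 + 4*(-1)^2 - 6*(-1)^1 + 9 = (6) + (4) + (4) + (6) + (9) = 29; answer 29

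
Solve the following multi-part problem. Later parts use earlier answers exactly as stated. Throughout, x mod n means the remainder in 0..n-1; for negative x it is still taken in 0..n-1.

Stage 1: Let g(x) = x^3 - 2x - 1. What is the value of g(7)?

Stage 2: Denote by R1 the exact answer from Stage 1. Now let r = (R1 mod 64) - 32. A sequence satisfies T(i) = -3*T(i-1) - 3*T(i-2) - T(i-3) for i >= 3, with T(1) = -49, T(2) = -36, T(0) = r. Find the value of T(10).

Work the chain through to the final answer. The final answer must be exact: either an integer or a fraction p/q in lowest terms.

Stage 1: 1*(7)^3 - 2*(7)^1 - 1 = (343) + (-14) + (-1) = 328; answer 328
Stage 2: R1 = 328; r = -24; T(3) = -3*(-36) - 3*(-49) - 1*(-24) = 279; iterating: T(3)=279, T(4)=-680, T(5)=1239, T(6)=-1956, T(7)=2831, T(8)=-3864, T(9)=5055, T(10)=-6404; answer -6404

-6404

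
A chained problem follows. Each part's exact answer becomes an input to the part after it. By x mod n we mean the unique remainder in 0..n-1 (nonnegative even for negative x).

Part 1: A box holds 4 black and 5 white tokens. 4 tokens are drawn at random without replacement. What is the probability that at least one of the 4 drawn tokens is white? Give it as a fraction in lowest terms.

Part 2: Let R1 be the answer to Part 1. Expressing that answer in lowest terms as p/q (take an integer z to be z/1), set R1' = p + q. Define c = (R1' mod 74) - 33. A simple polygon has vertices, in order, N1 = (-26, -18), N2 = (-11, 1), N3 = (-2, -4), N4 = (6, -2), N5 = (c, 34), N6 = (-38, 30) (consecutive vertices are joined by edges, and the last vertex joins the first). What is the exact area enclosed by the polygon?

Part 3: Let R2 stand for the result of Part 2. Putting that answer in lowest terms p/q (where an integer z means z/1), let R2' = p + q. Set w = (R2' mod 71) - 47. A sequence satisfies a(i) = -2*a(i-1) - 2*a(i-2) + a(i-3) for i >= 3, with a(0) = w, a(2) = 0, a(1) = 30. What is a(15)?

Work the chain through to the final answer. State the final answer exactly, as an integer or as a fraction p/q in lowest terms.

26229

Part 1: total draws C(9,4) = 126; complement C(4,4) = 1; favorable 126 - 1 = 125; P = 125/126; answer 125/126
Part 2: R1 = 125/126; threaded value p + q = 251; c = -4; cross terms: (-26*1 - -11*-18)=-224, (-11*-4 - -2*1)=46, (-2*-2 - 6*-4)=28, (6*34 - -4*-2)=196, (-4*30 - -38*34)=1172, (-38*-18 - -26*30)=1464; twice the area = |2682| = 2682; area = 1341; answer 1341
Part 3: R2 = 1341; threaded value p + q = 1342; w = 17; a(3) = -2*(0) - 2*(30) + 1*(17) = -43; iterating: a(3)=-43, a(4)=116, a(5)=-146, a(6)=17, a(7)=374, a(8)=-928, a(9)=1125, a(10)=-20, a(11)=-3138, a(12)=7441, a(13)=-8626, a(14)=-768, a(15)=26229; answer 26229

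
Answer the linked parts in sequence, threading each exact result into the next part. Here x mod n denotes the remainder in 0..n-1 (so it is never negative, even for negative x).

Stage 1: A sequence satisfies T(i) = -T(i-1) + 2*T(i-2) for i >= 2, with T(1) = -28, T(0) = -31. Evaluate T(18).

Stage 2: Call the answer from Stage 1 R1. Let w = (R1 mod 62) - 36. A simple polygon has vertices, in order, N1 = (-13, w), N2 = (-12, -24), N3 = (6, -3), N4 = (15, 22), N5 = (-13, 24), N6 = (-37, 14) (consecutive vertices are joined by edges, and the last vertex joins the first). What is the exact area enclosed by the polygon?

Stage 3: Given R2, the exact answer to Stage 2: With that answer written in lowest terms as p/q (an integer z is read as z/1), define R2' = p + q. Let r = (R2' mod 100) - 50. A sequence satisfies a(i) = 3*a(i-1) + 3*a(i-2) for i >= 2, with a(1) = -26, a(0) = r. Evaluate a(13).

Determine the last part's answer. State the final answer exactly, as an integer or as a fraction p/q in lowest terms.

-449526186

Stage 1: T(2) = -1*(-28) + 2*(-31) = -34; iterating: T(2)=-34, T(3)=-22, T(4)=-46, T(5)=2, T(6)=-94, T(7)=98, T(8)=-286, T(9)=482, T(10)=-1054, T(11)=2018, T(12)=-4126, T(13)=8162, T(14)=-16414, T(15)=32738, T(16)=-65566, T(17)=131042, T(18)=-262174; answer -262174
Stage 2: R1 = -262174; w = -12; cross terms: (-13*-24 - -12*-12)=168, (-12*-3 - 6*-24)=180, (6*22 - 15*-3)=177, (15*24 - -13*22)=646, (-13*14 - -37*24)=706, (-37*-12 - -13*14)=626; twice the area = |2503| = 2503; area = 2503/2; answer 2503/2
Stage 3: R2 = 2503/2; threaded value p + q = 2505; r = -45; a(2) = 3*(-26) + 3*(-45) = -213; iterating: a(2)=-213, a(3)=-717, a(4)=-2790, a(5)=-10521, a(6)=-39933, a(7)=-151362, a(8)=-573885, a(9)=-2175741, a(10)=-8248878, a(11)=-31273857, a(12)=-118568205, a(13)=-449526186; answer -449526186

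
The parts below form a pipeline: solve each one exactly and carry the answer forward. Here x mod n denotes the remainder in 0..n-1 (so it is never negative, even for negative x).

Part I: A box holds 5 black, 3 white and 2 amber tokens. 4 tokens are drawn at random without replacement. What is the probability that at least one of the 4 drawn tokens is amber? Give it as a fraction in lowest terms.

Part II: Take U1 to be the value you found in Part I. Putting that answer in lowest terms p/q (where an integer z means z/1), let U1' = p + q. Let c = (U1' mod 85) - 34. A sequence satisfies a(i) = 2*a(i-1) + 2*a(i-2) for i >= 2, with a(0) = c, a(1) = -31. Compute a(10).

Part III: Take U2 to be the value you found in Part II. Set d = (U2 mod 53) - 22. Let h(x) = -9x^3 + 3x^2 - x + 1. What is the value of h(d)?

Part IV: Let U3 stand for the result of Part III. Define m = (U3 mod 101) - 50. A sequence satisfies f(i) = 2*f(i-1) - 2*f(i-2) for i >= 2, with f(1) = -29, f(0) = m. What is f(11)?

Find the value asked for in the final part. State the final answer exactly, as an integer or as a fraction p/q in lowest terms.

Part I: total draws C(10,4) = 210; complement C(8,4) = 70; favorable 210 - 70 = 140; P = 2/3; answer 2/3
Part II: U1 = 2/3; threaded value p + q = 5; c = -29; a(2) = 2*(-31) + 2*(-29) = -120; iterating: a(2)=-120, a(3)=-302, a(4)=-844, a(5)=-2292, a(6)=-6272, a(7)=-17128, a(8)=-46800, a(9)=-127856, a(10)=-349312; answer -349312
Part III: U2 = -349312; d = -11; -9*(-11)^3 + 3*(-11)^2 - 1*(-11)^1 + 1 = (11979) + (363) + (11) + (1) = 12354; answer 12354
Part IV: U3 = 12354; m = -18; f(2) = 2*(-29) - 2*(-18) = -22; iterating: f(2)=-22, f(3)=14, f(4)=72, f(5)=116, f(6)=88, f(7)=-56, f(8)=-288, f(9)=-464, f(10)=-352, f(11)=224; answer 224

224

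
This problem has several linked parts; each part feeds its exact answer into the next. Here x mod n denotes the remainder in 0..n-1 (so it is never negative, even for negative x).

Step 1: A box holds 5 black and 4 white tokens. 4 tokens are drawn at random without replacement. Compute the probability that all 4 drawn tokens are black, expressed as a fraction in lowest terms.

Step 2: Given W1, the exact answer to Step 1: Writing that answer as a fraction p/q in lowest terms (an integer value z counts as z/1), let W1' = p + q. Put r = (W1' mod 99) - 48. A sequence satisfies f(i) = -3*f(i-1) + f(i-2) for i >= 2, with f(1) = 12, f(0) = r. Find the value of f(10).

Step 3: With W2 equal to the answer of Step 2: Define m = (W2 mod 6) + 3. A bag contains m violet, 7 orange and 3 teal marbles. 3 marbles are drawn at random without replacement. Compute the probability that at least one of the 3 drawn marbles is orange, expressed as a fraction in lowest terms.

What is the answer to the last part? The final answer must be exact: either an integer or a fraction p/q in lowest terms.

57/65

Step 1: total draws C(9,4) = 126; favorable C(5,4) = 5; P = 5/126; answer 5/126
Step 2: W1 = 5/126; threaded value p + q = 131; r = -16; f(2) = -3*(12) + 1*(-16) = -52; iterating: f(2)=-52, f(3)=168, f(4)=-556, f(5)=1836, f(6)=-6064, f(7)=20028, f(8)=-66148, f(9)=218472, f(10)=-721564; answer -721564
Step 3: W2 = -721564; m = 5; total draws C(15,3) = 455; complement C(8,3) = 56; favorable 455 - 56 = 399; P = 57/65; answer 57/65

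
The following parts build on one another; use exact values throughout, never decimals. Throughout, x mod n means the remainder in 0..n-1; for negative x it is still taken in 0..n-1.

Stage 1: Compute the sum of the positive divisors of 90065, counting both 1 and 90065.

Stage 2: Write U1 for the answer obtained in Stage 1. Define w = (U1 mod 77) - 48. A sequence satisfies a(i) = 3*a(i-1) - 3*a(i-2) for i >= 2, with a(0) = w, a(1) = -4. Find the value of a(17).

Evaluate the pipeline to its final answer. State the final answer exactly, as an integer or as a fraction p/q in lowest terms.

-124659

Stage 1: 90065 = 5 * 18013; sigma = (1 + 5) * (1 + 18013) = 6 * 18014 = 108084; answer 108084
Stage 2: U1 = 108084; w = 5; a(2) = 3*(-4) - 3*(5) = -27; iterating: a(2)=-27, a(3)=-69, a(4)=-126, a(5)=-171, a(6)=-135, a(7)=108, a(8)=729, a(9)=1863, a(10)=3402, a(11)=4617, a(12)=3645, a(13)=-2916, a(14)=-19683, a(15)=-50301, a(16)=-91854, a(17)=-124659; answer -124659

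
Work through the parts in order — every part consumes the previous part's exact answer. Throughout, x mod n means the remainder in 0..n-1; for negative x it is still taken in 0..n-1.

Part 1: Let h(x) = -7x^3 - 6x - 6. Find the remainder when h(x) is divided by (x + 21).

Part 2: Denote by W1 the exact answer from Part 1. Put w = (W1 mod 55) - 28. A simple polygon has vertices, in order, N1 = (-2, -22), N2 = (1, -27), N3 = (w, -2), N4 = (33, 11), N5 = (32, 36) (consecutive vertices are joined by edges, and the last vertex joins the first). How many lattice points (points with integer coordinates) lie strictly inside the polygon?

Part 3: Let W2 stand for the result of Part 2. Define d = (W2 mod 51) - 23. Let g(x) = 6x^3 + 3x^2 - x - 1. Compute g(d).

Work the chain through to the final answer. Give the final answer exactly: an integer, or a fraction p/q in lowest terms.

-35

Part 1: remainder = value at the root: -7*(-21)^3 - 6*(-21)^1 - 6 = (64827) + (126) + (-6) = 64947; answer 64947
Part 2: W1 = 64947; w = 19; cross terms: (-2*-27 - 1*-22)=76, (1*-2 - 19*-27)=511, (19*11 - 33*-2)=275, (33*36 - 32*11)=836, (32*-22 - -2*36)=-632; twice the area = |1066| = 1066; area = 533; boundary points = 1 + 1 + 1 + 1 + 2 = 6; strictly interior points = area - boundary/2 + 1 = 531; answer 531
Part 3: W2 = 531; d = -2; 6*(-2)^3 + 3*(-2)^2 - 1*(-2)^1 - 1 = (-48) + (12) + (2) + (-1) = -35; answer -35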